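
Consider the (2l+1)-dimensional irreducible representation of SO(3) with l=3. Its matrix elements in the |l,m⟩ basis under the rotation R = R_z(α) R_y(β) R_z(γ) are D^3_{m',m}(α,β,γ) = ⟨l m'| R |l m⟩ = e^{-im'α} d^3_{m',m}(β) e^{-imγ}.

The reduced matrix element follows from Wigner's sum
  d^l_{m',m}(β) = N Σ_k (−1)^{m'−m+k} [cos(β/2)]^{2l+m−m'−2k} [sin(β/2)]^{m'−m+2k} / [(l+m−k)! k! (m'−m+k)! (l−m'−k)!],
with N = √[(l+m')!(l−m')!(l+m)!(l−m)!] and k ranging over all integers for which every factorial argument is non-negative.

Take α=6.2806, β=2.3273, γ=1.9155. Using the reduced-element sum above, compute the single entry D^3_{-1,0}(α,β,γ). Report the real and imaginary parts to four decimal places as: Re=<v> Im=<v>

Split into d^3_{-1,0}(β=2.3273) × two z-phases.
c=cos(2.3273/2)=0.395991, s=sin(2.3273/2)=0.918255; N=√[2·24·6·6]=41.569219
k∈{1,2,3} keeps every argument non-negative
  k=1: (−1)^0·41.5692/(12)·0.3960^5·0.9183^1 = +0.030973
  k=2: (−1)^1·41.5692/(4)·0.3960^3·0.9183^3 = -0.499638
  k=3: (−1)^2·41.5692/(12)·0.3960^1·0.9183^5 = +0.895552
d^3_{-1,0}(2.3273) = +0.030973 -0.499638 +0.895552 = +0.426887
D = (+0.999997-0.002585i)·(+0.426887)·(+1.000000+0.000000i) = +0.426885-0.001104i

Re=0.4269 Im=-0.0011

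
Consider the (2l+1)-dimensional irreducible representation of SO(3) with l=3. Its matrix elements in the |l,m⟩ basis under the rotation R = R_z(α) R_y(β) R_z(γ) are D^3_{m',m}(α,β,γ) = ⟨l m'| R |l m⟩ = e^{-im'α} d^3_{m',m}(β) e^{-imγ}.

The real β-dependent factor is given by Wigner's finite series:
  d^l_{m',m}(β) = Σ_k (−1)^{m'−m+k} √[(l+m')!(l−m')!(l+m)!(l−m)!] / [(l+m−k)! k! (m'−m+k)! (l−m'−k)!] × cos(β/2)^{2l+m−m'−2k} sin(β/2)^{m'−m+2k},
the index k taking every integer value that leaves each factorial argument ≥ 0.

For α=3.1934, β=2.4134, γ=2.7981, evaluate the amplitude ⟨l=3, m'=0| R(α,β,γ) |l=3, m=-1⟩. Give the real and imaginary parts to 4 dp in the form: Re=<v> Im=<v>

Split into d^3_{0,-1}(β=2.4134) × two z-phases.
c=cos(2.4134/2)=0.356105, s=sin(2.4134/2)=0.934446; N=√[6·6·2·24]=41.569219
Admissible k: 0..2 (factorial args all ≥0)
  k=0: (−1)^1·41.5692/(12)·0.3561^5·0.9344^1 = -0.018537
  k=1: (−1)^2·41.5692/(4)·0.3561^3·0.9344^3 = +0.382921
  k=2: (−1)^3·41.5692/(12)·0.3561^1·0.9344^5 = -0.878900
d^3_{0,-1}(2.4134) = -0.018537 +0.382921 -0.878900 = -0.514517
D = (+1.000000+0.000000i)·(-0.514517)·(-0.941584+0.336778i) = +0.484461-0.173278i

Re=0.4845 Im=-0.1733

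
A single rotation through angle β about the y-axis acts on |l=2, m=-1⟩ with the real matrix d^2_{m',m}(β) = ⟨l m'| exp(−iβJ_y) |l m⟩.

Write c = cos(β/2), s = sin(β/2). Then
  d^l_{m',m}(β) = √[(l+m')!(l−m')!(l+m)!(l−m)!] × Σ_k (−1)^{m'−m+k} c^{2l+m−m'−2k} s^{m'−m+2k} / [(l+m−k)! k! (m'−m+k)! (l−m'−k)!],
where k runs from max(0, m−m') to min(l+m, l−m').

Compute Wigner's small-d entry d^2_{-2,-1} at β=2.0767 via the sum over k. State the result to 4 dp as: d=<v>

d=0.2254

d^2_{-2,-1}(β=2.0767) via Wigner's sum:
Half-angle: c=0.507643, s=0.861568. N=√(1·24·1·6)=12.000000
k∈{1} keeps every argument non-negative
  k=1: (−1)^0·12.0000/(6)·0.5076^3·0.8616^1 = +0.225421
d^2_{-2,-1}(2.0767) = +0.225421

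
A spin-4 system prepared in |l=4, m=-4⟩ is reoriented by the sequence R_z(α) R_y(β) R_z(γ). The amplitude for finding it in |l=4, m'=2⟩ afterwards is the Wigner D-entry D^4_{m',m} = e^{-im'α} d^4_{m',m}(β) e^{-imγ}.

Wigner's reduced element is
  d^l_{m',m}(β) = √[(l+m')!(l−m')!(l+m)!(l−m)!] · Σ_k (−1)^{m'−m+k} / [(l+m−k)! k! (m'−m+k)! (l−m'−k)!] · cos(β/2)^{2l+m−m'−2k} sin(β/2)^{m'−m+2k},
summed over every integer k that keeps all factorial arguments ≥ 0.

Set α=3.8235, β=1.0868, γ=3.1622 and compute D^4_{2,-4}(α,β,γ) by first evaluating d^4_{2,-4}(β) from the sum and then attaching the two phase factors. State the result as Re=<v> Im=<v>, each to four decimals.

Re=0.0211 Im=-0.0710

D^4_{2,-4}(3.8235,1.0868,3.1622) = e^{-i·2·3.8235}·d^4_{2,-4}(1.0868)·e^{-i·-4·3.1622}. Compute d first:
c=cos(1.0868/2)=0.855956, s=sin(1.0868/2)=0.517049; N=√[720·2·1·40320]=7619.763776
k: max(0,(-4)−(2))=0 … min(4+(-4),4−(2))=0
  k=0: (−1)^6·7619.7638/(1440)·0.8560^2·0.5170^6 = +0.074075
d^4_{2,-4}(1.0868) = +0.074075
Phases: e^{-i·(2)·3.8235}=+0.205507-0.978656i, e^{-i·(-4)·3.1622}=+0.996605+0.082336i ⇒ D=+0.021140-0.070995i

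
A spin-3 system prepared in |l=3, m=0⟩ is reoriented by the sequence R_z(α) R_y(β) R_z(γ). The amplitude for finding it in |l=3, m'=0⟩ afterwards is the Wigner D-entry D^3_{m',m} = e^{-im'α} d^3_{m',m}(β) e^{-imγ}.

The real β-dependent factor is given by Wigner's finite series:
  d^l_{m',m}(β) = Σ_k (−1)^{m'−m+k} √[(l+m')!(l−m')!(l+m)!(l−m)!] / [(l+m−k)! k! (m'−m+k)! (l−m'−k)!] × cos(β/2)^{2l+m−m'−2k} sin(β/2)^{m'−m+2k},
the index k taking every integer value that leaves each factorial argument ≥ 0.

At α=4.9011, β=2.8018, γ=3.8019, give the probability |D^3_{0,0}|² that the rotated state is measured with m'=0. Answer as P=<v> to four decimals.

D^3_{0,0}(4.9011,2.8018,3.8019) = e^{-i·0·4.9011}·d^3_{0,0}(2.8018)·e^{-i·0·3.8019}. Compute d first:
Half-angle: c=0.169080, s=0.985602. N=√(6·6·6·6)=36.000000
Admissible k: 0..3 (factorial args all ≥0)
  k=0: (−1)^0·36.0000/(36)·0.1691^6·0.9856^0 = +0.000023
  k=1: (−1)^1·36.0000/(4)·0.1691^4·0.9856^2 = -0.007145
  k=2: (−1)^2·36.0000/(4)·0.1691^2·0.9856^4 = +0.242792
  k=3: (−1)^3·36.0000/(36)·0.1691^0·0.9856^6 = -0.916664
d^3_{0,0}(2.8018) = +0.000023 -0.007145 +0.242792 -0.916664 = -0.680994
|D^3_{0,0}|² = |d^3_{0,0}(β)|² = (-0.680994)² = 0.463753 (the z-rotation phases have unit modulus)

P=0.4638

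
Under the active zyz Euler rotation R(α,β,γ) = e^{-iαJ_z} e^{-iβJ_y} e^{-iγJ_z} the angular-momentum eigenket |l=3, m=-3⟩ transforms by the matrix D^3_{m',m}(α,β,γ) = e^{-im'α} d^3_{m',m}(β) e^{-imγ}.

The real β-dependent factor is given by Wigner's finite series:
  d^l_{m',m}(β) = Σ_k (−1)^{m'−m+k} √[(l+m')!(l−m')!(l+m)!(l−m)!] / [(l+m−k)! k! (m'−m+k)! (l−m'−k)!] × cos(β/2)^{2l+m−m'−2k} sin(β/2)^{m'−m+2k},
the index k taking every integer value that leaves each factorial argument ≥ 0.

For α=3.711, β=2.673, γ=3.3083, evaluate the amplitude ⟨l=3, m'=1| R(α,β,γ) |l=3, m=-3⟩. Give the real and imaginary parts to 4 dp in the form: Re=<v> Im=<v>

Split into d^3_{1,-3}(β=2.673) × two z-phases.
With c≡cos(β/2)=0.232159 and s≡sin(β/2)=0.972678, N=[24·2·1·720]^{1/2}=185.903201
Admissible k: 0..0 (factorial args all ≥0)
  k=0: (−1)^4·185.9032/(48)·0.2322^2·0.9727^4 = +0.186849
d^3_{1,-3}(2.673) = +0.186849
Attach z-rotation phases: D = e^{-i(1)(3.711)}·(+0.186849)·e^{-i(-3)(3.3083)} = +0.186401-0.012936i

Re=0.1864 Im=-0.0129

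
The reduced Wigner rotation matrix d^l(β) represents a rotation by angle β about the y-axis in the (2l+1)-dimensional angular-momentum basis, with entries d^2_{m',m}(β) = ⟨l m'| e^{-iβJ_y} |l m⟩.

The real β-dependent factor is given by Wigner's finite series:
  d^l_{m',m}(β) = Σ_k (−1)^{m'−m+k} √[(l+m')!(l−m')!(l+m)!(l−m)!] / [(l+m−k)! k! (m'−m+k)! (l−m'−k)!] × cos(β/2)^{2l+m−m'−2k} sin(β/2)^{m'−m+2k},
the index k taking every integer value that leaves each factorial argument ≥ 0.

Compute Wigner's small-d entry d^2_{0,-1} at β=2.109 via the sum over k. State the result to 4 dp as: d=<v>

d=0.5390

d^2_{0,-1}(β=2.109) via Wigner's sum:
With c≡cos(β/2)=0.493663 and s≡sin(β/2)=0.869654, N=[2·2·1·6]^{1/2}=4.898979
k∈{0,1} keeps every argument non-negative
  k=0: (−1)^1·4.8990/(2)·0.4937^3·0.8697^1 = -0.256279
  k=1: (−1)^2·4.8990/(2)·0.4937^1·0.8697^3 = +0.795325
d^2_{0,-1}(2.109) = -0.256279 +0.795325 = +0.539046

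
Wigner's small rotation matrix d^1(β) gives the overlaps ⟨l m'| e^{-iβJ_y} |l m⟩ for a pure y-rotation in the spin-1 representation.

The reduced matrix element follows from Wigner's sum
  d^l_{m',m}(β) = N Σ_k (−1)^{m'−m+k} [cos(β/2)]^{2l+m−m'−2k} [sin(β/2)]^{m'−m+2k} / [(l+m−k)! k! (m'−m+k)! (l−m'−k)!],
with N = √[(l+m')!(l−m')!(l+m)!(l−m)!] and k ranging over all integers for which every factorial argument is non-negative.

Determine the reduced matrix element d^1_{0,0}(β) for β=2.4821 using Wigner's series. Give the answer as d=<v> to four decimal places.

d^1_{0,0}(β=2.4821) via Wigner's sum:
With c≡cos(β/2)=0.323803 and s≡sin(β/2)=0.946125, N=[1·1·1·1]^{1/2}=1.000000
k: max(0,(0)−(0))=0 … min(1+(0),1−(0))=1
  k=0: (−1)^0·1.0000/(1)·0.3238^2·0.9461^0 = +0.104848
  k=1: (−1)^1·1.0000/(1)·0.3238^0·0.9461^2 = -0.895152
d^1_{0,0}(2.4821) = +0.104848 -0.895152 = -0.790303

d=-0.7903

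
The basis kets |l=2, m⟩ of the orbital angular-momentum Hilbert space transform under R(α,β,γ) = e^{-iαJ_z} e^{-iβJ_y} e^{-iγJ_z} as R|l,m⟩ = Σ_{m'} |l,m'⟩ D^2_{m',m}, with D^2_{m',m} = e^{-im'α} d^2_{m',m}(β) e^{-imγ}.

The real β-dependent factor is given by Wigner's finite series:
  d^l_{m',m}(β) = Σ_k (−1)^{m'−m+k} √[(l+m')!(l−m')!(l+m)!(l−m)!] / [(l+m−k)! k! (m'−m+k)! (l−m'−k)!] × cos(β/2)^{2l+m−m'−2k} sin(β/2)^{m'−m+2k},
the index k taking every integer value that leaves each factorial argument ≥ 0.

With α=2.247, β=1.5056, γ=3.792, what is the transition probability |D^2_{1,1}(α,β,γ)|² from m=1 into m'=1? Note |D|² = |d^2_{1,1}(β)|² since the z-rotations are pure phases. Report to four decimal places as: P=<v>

First d^2_{1,1}(β=1.5056), then the phase factors e^{-i(1)α} and e^{-i(1)γ}:
With c≡cos(β/2)=0.729777 and s≡sin(β/2)=0.683685, N=[6·1·6·1]^{1/2}=6.000000
k: max(0,(1)−(1))=0 … min(2+(1),2−(1))=1
  k=0: (−1)^0·6.0000/(6)·0.7298^4·0.6837^0 = +0.283636
  k=1: (−1)^1·6.0000/(2)·0.7298^2·0.6837^2 = -0.746817
d^2_{1,1}(1.5056) = +0.283636 -0.746817 = -0.463180
|D^2_{1,1}|² = |d^2_{1,1}(β)|² = (-0.463180)² = 0.214536 (the z-rotation phases have unit modulus)

P=0.2145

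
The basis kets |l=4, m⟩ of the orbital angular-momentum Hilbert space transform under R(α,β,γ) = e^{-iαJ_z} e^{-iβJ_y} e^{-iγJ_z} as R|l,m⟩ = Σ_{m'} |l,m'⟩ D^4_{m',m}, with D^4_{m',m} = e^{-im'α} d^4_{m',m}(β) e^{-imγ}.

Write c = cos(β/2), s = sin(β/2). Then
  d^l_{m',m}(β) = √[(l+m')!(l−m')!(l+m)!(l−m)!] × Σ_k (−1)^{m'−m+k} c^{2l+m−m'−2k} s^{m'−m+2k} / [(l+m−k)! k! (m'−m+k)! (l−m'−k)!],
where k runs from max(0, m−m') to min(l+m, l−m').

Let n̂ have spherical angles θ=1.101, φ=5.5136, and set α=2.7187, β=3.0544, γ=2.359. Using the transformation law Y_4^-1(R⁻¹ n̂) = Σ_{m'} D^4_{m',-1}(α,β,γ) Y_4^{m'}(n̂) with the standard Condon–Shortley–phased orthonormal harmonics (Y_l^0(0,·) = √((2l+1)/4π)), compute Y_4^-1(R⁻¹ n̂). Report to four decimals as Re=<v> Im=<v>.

Need the full column D^4_{m',-1} for m'=−4..4 at α=2.7187, β=3.0544, γ=2.359.
cos(β/2)=0.043583, sin(β/2)=0.999050
d^4_{-4,-1}: single k=3 term ⇒ +0.000001;  D = +0.000001+0.000001i
d^4_{-3,-1}: k∈[2..3] ⇒ +0.000000 -0.000048 = -0.000047;  D = +0.000022+0.000042i
d^4_{-2,-1}: k∈[1..3] ⇒ +0.000000 -0.000003 +0.001165 = +0.001162;  D = +0.000067+0.001160i
d^4_{-1,-1}: k∈[0..3] ⇒ +0.000000 -0.000000 +0.000108 -0.018886 = -0.018779;  D = -0.006708+0.017539i
d^4_{0,-1}: k∈[0..3] ⇒ -0.000000 +0.000004 -0.002211 +0.193614 = +0.191408;  D = -0.135725+0.134965i
d^4_{1,-1}: k∈[0..3] ⇒ +0.000000 -0.000108 +0.028329 -0.992424 = -0.964202;  D = -0.902496+0.339393i
d^4_{2,-1}: k∈[0..2] ⇒ -0.000002 +0.001748 -0.183679 = -0.181933;  D = +0.181570+0.011489i
d^4_{3,-1}: k∈[0..1] ⇒ +0.000048 -0.014991 = -0.014943;  D = -0.013212-0.006981i
d^4_{4,-1}: single k=0 term ⇒ -0.000617;  D = +0.000379+0.000486i
Y_4^{m'}(θ=1.101,φ=5.5136) and Σ D·Y over m':
  (+0.0000+0.0000i)·(-0.2792+0.0177i)  (+0.0000+0.0000i)·(-0.2703+0.2972i)  (+0.0001+0.0012i)·(+0.0037+0.1155i)  (-0.0067+0.0175i)·(-0.2147-0.2080i)  (-0.1357+0.1350i)·(-0.1775+0.0000i)  (-0.9025+0.3394i)·(+0.2147-0.2080i)  (+0.1816+0.0115i)·(+0.0037-0.1155i)  (-0.0132-0.0070i)·(+0.2703+0.2972i)  (+0.0004+0.0005i)·(-0.2792-0.0177i)
Y_4^-1(R⁻¹ n̂) = -0.093737+0.207384i

Re=-0.0937 Im=0.2074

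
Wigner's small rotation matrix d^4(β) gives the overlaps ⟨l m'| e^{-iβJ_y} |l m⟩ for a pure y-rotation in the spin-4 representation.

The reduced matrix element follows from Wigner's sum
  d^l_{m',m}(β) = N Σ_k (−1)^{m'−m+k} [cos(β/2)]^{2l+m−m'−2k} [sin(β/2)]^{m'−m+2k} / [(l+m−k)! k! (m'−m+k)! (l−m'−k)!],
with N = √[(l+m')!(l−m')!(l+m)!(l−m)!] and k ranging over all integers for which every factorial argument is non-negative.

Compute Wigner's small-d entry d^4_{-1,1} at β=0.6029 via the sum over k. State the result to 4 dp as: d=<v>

d^4_{-1,1}(β=0.6029) via Wigner's sum:
With c≡cos(β/2)=0.954907 and s≡sin(β/2)=0.296905, N=[6·120·120·6]^{1/2}=720.000000
k: max(0,(1)−(-1))=2 … min(4+(1),4−(-1))=5
  k=2: (−1)^0·720.0000/(72)·0.9549^6·0.2969^2 = +0.668347
  k=3: (−1)^1·720.0000/(24)·0.9549^4·0.2969^4 = -0.193837
  k=4: (−1)^2·720.0000/(48)·0.9549^2·0.2969^6 = +0.009370
  k=5: (−1)^3·720.0000/(720)·0.9549^0·0.2969^8 = -0.000060
d^4_{-1,1}(0.6029) = +0.668347 -0.193837 +0.009370 -0.000060 = +0.483819

d=0.4838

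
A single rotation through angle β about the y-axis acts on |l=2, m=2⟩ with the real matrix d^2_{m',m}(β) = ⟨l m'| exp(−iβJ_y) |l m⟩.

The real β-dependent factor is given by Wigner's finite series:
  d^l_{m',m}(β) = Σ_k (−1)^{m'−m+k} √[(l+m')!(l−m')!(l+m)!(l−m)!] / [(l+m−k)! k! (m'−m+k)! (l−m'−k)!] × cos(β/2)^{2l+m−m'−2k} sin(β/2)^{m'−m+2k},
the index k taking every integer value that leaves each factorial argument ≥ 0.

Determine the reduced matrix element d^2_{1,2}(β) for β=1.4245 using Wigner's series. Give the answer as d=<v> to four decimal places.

d=0.5668

d^2_{1,2}(β=1.4245) via Wigner's sum:
Half-angle: c=0.756893, s=0.653538. N=√(6·1·24·1)=12.000000
Admissible k: 1..1 (factorial args all ≥0)
  k=1: (−1)^0·12.0000/(6)·0.7569^3·0.6535^1 = +0.566768
d^2_{1,2}(1.4245) = +0.566768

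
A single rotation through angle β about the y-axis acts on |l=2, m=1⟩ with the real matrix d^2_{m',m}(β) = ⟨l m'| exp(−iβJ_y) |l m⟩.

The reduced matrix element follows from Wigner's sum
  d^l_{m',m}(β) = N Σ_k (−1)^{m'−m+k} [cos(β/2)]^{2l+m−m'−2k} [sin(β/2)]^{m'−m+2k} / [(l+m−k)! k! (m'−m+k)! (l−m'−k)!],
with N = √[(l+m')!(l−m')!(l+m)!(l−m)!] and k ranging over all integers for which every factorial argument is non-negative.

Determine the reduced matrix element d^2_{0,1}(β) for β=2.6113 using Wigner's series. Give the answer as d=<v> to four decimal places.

d^2_{0,1}(β=2.6113) via Wigner's sum:
Half-angle: c=0.262050, s=0.965054. N=√(2·2·6·1)=4.898979
k∈{1,2} keeps every argument non-negative
  k=1: (−1)^0·4.8990/(2)·0.2621^3·0.9651^1 = +0.042539
  k=2: (−1)^1·4.8990/(2)·0.2621^1·0.9651^3 = -0.576920
d^2_{0,1}(2.6113) = +0.042539 -0.576920 = -0.534382

d=-0.5344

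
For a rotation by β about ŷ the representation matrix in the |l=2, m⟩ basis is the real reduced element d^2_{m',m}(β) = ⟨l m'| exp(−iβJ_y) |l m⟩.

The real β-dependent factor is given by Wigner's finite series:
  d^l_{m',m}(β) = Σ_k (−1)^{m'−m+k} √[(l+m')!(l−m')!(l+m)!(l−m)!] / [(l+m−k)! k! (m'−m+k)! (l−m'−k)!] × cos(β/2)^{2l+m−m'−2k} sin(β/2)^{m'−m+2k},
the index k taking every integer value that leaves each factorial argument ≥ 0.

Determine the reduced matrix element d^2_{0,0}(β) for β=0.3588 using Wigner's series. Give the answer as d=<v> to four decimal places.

d=0.8150

d^2_{0,0}(β=0.3588) via Wigner's sum:
With c≡cos(β/2)=0.983951 and s≡sin(β/2)=0.178439, N=[2·2·2·2]^{1/2}=4.000000
k: max(0,(0)−(0))=0 … min(2+(0),2−(0))=2
  k=0: (−1)^0·4.0000/(4)·0.9840^4·0.1784^0 = +0.937333
  k=1: (−1)^1·4.0000/(1)·0.9840^2·0.1784^2 = -0.123307
  k=2: (−1)^2·4.0000/(4)·0.9840^0·0.1784^4 = +0.001014
d^2_{0,0}(0.3588) = +0.937333 -0.123307 +0.001014 = +0.815040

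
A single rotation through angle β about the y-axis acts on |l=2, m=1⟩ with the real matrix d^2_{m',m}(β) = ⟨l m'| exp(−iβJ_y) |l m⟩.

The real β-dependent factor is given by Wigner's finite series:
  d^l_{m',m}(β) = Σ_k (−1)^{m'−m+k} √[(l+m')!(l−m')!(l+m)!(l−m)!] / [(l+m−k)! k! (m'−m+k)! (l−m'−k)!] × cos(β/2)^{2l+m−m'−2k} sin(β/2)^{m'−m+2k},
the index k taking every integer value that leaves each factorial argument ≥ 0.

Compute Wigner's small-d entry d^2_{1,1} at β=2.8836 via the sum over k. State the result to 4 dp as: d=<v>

d=-0.0485

d^2_{1,1}(β=2.8836) via Wigner's sum:
With c≡cos(β/2)=0.128639 and s≡sin(β/2)=0.991692, N=[6·1·6·1]^{1/2}=6.000000
The bounds max(0,m−m')=0 and min(l+m,l−m')=1 give 2 terms
  k=0: (−1)^0·6.0000/(6)·0.1286^4·0.9917^0 = +0.000274
  k=1: (−1)^1·6.0000/(2)·0.1286^2·0.9917^2 = -0.048822
d^2_{1,1}(2.8836) = +0.000274 -0.048822 = -0.048549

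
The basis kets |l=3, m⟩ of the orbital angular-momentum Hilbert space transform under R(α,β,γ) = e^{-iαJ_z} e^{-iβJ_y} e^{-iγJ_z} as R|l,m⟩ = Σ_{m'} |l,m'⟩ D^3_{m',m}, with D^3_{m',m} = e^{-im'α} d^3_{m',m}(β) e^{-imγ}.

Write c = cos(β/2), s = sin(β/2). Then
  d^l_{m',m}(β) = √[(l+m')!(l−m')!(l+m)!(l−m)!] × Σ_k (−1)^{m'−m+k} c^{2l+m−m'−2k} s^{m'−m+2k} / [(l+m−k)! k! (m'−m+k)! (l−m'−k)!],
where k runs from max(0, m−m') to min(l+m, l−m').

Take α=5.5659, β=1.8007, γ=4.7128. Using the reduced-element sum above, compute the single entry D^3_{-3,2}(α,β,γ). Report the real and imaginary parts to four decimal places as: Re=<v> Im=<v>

Re=0.2470 Im=0.3755

Split into d^3_{-3,2}(β=1.8007) × two z-phases.
c=cos(1.8007/2)=0.621336, s=sin(1.8007/2)=0.783544; N=√[1·720·120·1]=293.938769
k: max(0,(2)−(-3))=5 … min(3+(2),3−(-3))=5
  k=5: (−1)^0·293.9388/(120)·0.6213^1·0.7835^5 = +0.449490
d^3_{-3,2}(1.8007) = +0.449490
D = (-0.548910-0.835881i)·(+0.449490)·(-1.000000+0.000822i) = +0.247038+0.375517i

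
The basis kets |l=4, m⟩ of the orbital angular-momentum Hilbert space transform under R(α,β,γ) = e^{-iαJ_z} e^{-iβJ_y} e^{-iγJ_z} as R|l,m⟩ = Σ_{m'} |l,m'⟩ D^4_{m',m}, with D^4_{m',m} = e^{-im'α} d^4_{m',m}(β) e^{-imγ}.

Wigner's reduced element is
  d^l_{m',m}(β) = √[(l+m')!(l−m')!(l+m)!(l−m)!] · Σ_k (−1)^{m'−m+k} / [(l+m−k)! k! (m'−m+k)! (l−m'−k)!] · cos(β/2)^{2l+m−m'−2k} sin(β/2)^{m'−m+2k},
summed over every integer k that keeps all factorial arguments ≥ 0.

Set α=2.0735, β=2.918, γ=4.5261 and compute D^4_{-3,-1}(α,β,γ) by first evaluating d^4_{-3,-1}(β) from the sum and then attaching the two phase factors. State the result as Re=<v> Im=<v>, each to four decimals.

Re=0.0005 Im=0.0019

D^4_{-3,-1}(2.0735,2.918,4.5261) = e^{-i·-3·2.0735}·d^4_{-3,-1}(2.918)·e^{-i·-1·4.5261}. Compute d first:
Half-angle: c=0.111564, s=0.993757. N=√(1·5040·6·120)=1904.940944
Admissible k: 2..3 (factorial args all ≥0)
  k=2: (−1)^0·1904.9409/(240)·0.1116^6·0.9938^2 = +0.000015
  k=3: (−1)^1·1904.9409/(144)·0.1116^4·0.9938^4 = -0.001999
d^4_{-3,-1}(2.918) = +0.000015 -0.001999 = -0.001984
Attach z-rotation phases: D = e^{-i(-3)(2.0735)}·(-0.001984)·e^{-i(-1)(4.5261)} = +0.000489+0.001922i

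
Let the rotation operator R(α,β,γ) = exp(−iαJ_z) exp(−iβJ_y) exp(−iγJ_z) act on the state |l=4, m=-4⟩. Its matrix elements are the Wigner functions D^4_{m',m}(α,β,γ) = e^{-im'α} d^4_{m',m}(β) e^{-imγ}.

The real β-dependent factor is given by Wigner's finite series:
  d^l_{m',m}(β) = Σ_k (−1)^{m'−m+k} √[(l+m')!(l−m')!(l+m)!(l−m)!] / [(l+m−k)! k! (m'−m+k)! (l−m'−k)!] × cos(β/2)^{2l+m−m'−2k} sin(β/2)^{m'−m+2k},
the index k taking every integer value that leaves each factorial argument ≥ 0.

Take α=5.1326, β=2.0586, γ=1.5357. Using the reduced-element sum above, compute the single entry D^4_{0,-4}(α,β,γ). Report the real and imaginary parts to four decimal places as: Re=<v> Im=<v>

Split into d^4_{0,-4}(β=2.0586) × two z-phases.
c=cos(2.0586/2)=0.515419, s=sin(2.0586/2)=0.856938; N=√[24·24·1·40320]=4819.161753
k: max(0,(-4)−(0))=0 … min(4+(-4),4−(0))=0
  k=0: (−1)^4·4819.1618/(576)·0.5154^4·0.8569^4 = +0.318411
d^4_{0,-4}(2.0586) = +0.318411
Attach z-rotation phases: D = e^{-i(0)(5.1326)}·(+0.318411)·e^{-i(-4)(1.5357)} = +0.315279-0.044554i

Re=0.3153 Im=-0.0446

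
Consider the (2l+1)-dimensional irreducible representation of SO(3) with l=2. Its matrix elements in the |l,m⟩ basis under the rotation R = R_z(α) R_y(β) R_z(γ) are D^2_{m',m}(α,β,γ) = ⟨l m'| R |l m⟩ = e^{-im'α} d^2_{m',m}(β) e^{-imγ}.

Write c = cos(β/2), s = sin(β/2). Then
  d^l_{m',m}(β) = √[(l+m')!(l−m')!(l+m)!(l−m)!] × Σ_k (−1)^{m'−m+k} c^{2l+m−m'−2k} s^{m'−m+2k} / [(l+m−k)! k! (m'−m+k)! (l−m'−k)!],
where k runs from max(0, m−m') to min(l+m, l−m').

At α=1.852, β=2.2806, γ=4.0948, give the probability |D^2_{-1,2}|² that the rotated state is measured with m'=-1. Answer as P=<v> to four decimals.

D^2_{-1,2}(1.852,2.2806,4.0948) = e^{-i·-1·1.852}·d^2_{-1,2}(2.2806)·e^{-i·2·4.0948}. Compute d first:
With c≡cos(β/2)=0.417322 and s≡sin(β/2)=0.908759, N=[1·6·24·1]^{1/2}=12.000000
k: max(0,(2)−(-1))=3 … min(2+(2),2−(-1))=3
  k=3: (−1)^0·12.0000/(6)·0.4173^1·0.9088^3 = +0.626393
d^2_{-1,2}(2.2806) = +0.626393
|D^2_{-1,2}|² = |d^2_{-1,2}(β)|² = (+0.626393)² = 0.392368 (the z-rotation phases have unit modulus)

P=0.3924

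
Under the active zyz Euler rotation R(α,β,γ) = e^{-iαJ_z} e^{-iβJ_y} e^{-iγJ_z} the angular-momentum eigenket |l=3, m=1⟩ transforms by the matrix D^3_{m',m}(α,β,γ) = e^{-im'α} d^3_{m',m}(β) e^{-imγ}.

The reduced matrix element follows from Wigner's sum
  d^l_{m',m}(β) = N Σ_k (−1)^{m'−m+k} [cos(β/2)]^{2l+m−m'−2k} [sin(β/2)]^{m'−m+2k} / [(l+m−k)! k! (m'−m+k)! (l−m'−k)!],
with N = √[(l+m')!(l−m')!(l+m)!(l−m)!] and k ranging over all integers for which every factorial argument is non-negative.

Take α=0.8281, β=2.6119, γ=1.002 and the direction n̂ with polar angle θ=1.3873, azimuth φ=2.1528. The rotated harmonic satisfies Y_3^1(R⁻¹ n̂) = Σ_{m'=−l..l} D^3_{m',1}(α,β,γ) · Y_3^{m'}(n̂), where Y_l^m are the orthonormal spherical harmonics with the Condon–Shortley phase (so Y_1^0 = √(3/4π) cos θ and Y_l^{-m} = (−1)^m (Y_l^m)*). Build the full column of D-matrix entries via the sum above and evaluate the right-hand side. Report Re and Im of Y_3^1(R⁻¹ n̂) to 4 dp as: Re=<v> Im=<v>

Re=0.2062 Im=0.2457

Need the full column D^3_{m',1} for m'=−3..3 at α=0.8281, β=2.6119, γ=1.002.
cos(β/2)=0.261761, sin(β/2)=0.965133
d^3_{-3,1}: single k=4 term ⇒ +0.230252;  D = +0.020350+0.229351i
d^3_{-2,1}: k∈[3..4] ⇒ +0.101978 -0.693171 = -0.591193;  D = -0.469132-0.359755i
d^3_{-1,1}: k∈[2..4] ⇒ +0.026239 -0.475607 +0.808206 = +0.358839;  D = +0.353426-0.062088i
d^3_{0,1}: k∈[1..3] ⇒ +0.004109 -0.167567 +0.759330 = +0.595872;  D = +0.320948-0.502052i
d^3_{1,1}: k∈[0..2] ⇒ +0.000322 -0.034985 +0.356705 = +0.322042;  D = -0.082574-0.311275i
d^3_{2,1}: k∈[0..1] ⇒ -0.003751 +0.101978 = +0.098227;  D = -0.086973-0.045655i
d^3_{3,1}: single k=0 term ⇒ +0.016937;  D = -0.015941+0.005723i
Y_3^{m'}(θ=1.3873,φ=2.1528) and Σ D·Y over m':
  (+0.0203+0.2294i)·(+0.3905-0.0691i)  (-0.4691-0.3598i)·(-0.0713+0.1656i)  (+0.3534-0.0621i)·(+0.1456+0.2213i)  (+0.3209-0.5021i)·(-0.1929+0.0000i)  (-0.0826-0.3113i)·(-0.1456+0.2213i)  (-0.0870-0.0457i)·(-0.0713-0.1656i)  (-0.0159+0.0057i)·(-0.3905-0.0691i)
Y_3^1(R⁻¹ n̂) = +0.206250+0.245739i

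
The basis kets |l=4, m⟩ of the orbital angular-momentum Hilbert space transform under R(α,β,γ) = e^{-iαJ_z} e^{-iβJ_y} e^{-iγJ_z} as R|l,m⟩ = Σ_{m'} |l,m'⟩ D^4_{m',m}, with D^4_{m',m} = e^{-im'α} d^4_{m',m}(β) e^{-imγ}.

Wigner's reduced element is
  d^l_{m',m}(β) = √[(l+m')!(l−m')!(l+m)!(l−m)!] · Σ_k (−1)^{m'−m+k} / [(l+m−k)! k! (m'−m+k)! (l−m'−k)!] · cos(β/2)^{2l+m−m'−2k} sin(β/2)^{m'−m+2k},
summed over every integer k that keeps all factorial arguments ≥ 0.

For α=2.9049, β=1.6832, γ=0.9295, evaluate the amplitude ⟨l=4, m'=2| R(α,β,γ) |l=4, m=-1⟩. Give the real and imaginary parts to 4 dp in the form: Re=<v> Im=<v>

Re=0.0525 Im=0.3099

D^4_{2,-1}(2.9049,1.6832,0.9295) = e^{-i·2·2.9049}·d^4_{2,-1}(1.6832)·e^{-i·-1·0.9295}. Compute d first:
Half-angle: c=0.666271, s=0.745710. N=√(720·2·6·120)=1018.233765
k: max(0,(-1)−(2))=0 … min(4+(-1),4−(2))=2
  k=0: (−1)^3·1018.2338/(72)·0.6663^5·0.7457^3 = -0.769978
  k=1: (−1)^4·1018.2338/(48)·0.6663^3·0.7457^5 = +1.446799
  k=2: (−1)^5·1018.2338/(240)·0.6663^1·0.7457^7 = -0.362474
d^4_{2,-1}(1.6832) = -0.769978 +1.446799 -0.362474 = +0.314347
D = (+0.890030+0.455902i)·(+0.314347)·(+0.598235+0.801321i) = +0.052535+0.309926i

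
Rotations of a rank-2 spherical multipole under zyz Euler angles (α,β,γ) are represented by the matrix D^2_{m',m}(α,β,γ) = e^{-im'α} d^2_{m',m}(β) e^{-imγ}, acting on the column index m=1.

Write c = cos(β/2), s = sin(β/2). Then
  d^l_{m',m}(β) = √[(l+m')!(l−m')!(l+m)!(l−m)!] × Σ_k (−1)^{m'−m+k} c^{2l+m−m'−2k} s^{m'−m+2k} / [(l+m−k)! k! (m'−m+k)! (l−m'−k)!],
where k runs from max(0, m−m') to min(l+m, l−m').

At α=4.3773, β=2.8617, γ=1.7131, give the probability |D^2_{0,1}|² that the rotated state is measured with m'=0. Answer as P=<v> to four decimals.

P=0.1057

Split into d^2_{0,1}(β=2.8617) × two z-phases.
With c≡cos(β/2)=0.139490 and s≡sin(β/2)=0.990223, N=[2·2·6·1]^{1/2}=4.898979
The bounds max(0,m−m')=1 and min(l+m,l−m')=2 give 2 terms
  k=1: (−1)^0·4.8990/(2)·0.1395^3·0.9902^1 = +0.006583
  k=2: (−1)^1·4.8990/(2)·0.1395^1·0.9902^3 = -0.331756
d^2_{0,1}(2.8617) = +0.006583 -0.331756 = -0.325172
|D^2_{0,1}|² = |d^2_{0,1}(β)|² = (-0.325172)² = 0.105737 (the z-rotation phases have unit modulus)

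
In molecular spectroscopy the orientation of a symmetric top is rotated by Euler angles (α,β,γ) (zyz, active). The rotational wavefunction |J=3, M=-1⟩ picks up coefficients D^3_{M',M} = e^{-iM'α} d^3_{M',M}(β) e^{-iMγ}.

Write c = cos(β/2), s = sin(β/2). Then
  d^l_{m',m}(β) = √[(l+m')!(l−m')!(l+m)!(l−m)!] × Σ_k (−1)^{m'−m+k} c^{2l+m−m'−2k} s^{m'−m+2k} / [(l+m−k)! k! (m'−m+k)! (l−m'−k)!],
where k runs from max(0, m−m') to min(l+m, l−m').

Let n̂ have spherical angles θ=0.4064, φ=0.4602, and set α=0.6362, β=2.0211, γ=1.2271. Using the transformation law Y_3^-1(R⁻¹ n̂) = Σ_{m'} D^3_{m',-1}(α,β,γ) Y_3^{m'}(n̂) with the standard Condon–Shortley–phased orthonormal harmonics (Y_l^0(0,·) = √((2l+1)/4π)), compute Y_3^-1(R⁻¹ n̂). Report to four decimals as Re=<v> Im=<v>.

Re=0.1280 Im=0.2920

Need the full column D^3_{m',-1} for m'=−3..3 at α=0.6362, β=2.0211, γ=1.2271.
cos(β/2)=0.531395, sin(β/2)=0.847124
d^3_{-3,-1}: single k=2 term ⇒ +0.221620;  D = -0.221616+0.001306i
d^3_{-2,-1}: k∈[1..2] ⇒ +0.113510 -0.576930 = -0.463420;  D = +0.371128-0.277530i
d^3_{-1,-1}: k∈[0..2] ⇒ +0.022517 -0.457777 +0.872518 = +0.437258;  D = -0.126084+0.418685i
d^3_{0,-1}: k∈[0..2] ⇒ -0.124344 +0.947993 -0.803052 = +0.020598;  D = +0.006941+0.019393i
d^3_{1,-1}: k∈[0..2] ⇒ +0.343333 -1.163357 +0.369558 = -0.450467;  D = -0.374086-0.250959i
d^3_{2,-1}: k∈[0..1] ⇒ -0.576930 +0.733083 = +0.156152;  D = +0.155992-0.007071i
d^3_{3,-1}: single k=0 term ⇒ +0.563208;  D = +0.437403-0.354798i
Y_3^{m'}(θ=0.4064,φ=0.4602) and Σ D·Y over m':
  (-0.2216+0.0013i)·(+0.0049-0.0253i)  (+0.3711-0.2775i)·(+0.0888-0.1167i)  (-0.1261+0.4187i)·(+0.3684-0.1826i)  (+0.0069+0.0194i)·(+0.4177+0.0000i)  (-0.3741-0.2510i)·(-0.3684-0.1826i)  (+0.1560-0.0071i)·(+0.0888+0.1167i)  (+0.4374-0.3548i)·(-0.0049-0.0253i)
Y_3^-1(R⁻¹ n̂) = +0.127988+0.292034i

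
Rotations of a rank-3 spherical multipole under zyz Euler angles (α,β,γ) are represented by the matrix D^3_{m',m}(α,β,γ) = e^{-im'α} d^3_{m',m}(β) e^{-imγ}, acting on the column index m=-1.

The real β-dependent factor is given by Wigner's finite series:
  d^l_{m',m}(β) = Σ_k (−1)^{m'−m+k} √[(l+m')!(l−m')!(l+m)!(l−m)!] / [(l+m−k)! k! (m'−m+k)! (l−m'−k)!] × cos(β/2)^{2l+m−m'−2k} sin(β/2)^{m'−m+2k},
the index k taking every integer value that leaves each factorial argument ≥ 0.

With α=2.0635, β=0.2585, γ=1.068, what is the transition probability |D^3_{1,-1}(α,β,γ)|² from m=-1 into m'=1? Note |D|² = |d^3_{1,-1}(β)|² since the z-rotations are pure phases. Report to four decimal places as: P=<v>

First d^3_{1,-1}(β=0.2585), then the phase factors e^{-i(1)α} and e^{-i(-1)γ}:
Half-angle: c=0.991659, s=0.128890. N=√(24·2·2·24)=48.000000
Admissible k: 0..2 (factorial args all ≥0)
  k=0: (−1)^2·48.0000/(8)·0.9917^4·0.1289^2 = +0.096392
  k=1: (−1)^3·48.0000/(6)·0.9917^2·0.1289^4 = -0.002171
  k=2: (−1)^4·48.0000/(48)·0.9917^0·0.1289^6 = +0.000005
d^3_{1,-1}(0.2585) = +0.096392 -0.002171 +0.000005 = +0.094226
|D^3_{1,-1}|² = |d^3_{1,-1}(β)|² = (+0.094226)² = 0.008878 (the z-rotation phases have unit modulus)

P=0.0089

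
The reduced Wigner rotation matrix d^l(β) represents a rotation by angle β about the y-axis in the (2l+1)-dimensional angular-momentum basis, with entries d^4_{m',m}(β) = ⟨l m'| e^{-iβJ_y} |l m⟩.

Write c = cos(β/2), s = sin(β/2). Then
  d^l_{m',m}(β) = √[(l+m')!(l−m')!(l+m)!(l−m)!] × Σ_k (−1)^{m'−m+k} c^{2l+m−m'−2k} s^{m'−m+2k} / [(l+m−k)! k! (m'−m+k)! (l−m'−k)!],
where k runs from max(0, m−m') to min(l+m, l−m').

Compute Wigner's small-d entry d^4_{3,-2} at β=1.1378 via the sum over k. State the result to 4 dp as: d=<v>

d=-0.2630

d^4_{3,-2}(β=1.1378) via Wigner's sum:
c=cos(1.1378/2)=0.842494, s=sin(1.1378/2)=0.538706; N=√[5040·1·2·720]=2693.993318
The bounds max(0,m−m')=0 and min(l+m,l−m')=1 give 2 terms
  k=0: (−1)^5·2693.9933/(240)·0.8425^3·0.5387^5 = -0.304539
  k=1: (−1)^6·2693.9933/(720)·0.8425^1·0.5387^7 = +0.041504
d^4_{3,-2}(1.1378) = -0.304539 +0.041504 = -0.263035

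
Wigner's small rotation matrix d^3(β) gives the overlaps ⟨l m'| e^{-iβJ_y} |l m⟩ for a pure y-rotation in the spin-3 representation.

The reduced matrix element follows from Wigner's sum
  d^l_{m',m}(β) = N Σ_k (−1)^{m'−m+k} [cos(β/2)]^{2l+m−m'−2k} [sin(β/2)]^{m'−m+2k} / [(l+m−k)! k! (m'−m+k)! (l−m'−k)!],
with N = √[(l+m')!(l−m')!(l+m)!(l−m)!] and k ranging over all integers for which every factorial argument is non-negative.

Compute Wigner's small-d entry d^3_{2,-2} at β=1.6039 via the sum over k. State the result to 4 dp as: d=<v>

d^3_{2,-2}(β=1.6039) via Wigner's sum:
c=cos(1.6039/2)=0.695307, s=sin(1.6039/2)=0.718713; N=√[120·1·1·120]=120.000000
k∈{0,1} keeps every argument non-negative
  k=0: (−1)^4·120.0000/(24)·0.6953^2·0.7187^4 = +0.644979
  k=1: (−1)^5·120.0000/(120)·0.6953^0·0.7187^6 = -0.137827
d^3_{2,-2}(1.6039) = +0.644979 -0.137827 = +0.507152

d=0.5072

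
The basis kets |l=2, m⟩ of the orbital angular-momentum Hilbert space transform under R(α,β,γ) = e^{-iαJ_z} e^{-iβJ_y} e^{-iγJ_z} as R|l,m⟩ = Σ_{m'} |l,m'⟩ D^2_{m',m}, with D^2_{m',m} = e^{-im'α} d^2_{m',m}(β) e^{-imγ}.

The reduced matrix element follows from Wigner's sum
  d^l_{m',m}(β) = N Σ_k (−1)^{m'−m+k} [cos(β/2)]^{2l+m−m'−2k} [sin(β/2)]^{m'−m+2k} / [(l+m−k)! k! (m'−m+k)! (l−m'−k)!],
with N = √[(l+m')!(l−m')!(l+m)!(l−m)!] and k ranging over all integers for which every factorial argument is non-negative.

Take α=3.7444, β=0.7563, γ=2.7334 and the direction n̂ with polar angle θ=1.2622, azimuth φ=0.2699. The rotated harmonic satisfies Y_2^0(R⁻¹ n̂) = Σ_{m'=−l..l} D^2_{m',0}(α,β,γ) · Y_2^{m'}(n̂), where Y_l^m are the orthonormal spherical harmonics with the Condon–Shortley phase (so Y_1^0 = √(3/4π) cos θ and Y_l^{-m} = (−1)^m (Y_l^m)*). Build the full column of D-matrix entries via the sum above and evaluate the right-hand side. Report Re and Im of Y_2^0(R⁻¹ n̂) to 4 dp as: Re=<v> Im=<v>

Re=-0.1663 Im=0.0000

Need the full column D^2_{m',0} for m'=−2..2 at α=3.7444, β=0.7563, γ=2.7334.
cos(β/2)=0.929349, sin(β/2)=0.369202
d^2_{-2,0}: single k=2 term ⇒ +0.288377;  D = +0.102985+0.269361i
d^2_{-1,0}: k∈[1..2] ⇒ +0.725899 -0.114563 = +0.611336;  D = -0.503586-0.346601i
d^2_{0,0}: k∈[0..2] ⇒ +0.745960 -0.470918 +0.018580 = +0.293623;  D = +0.293623+0.000000i
d^2_{1,0}: k∈[0..1] ⇒ -0.725899 +0.114563 = -0.611336;  D = +0.503586-0.346601i
d^2_{2,0}: single k=0 term ⇒ +0.288377;  D = +0.102985-0.269361i
Y_2^{m'}(θ=1.2622,φ=0.2699) and Σ D·Y over m':
  (+0.1030+0.2694i)·(+0.3008-0.1802i)  (-0.5036-0.3466i)·(+0.2155-0.0596i)  (+0.2936+0.0000i)·(-0.2281+0.0000i)  (+0.5036-0.3466i)·(-0.2155-0.0596i)  (+0.1030-0.2694i)·(+0.3008+0.1802i)
Y_2^0(R⁻¹ n̂) = -0.166266+0.000000i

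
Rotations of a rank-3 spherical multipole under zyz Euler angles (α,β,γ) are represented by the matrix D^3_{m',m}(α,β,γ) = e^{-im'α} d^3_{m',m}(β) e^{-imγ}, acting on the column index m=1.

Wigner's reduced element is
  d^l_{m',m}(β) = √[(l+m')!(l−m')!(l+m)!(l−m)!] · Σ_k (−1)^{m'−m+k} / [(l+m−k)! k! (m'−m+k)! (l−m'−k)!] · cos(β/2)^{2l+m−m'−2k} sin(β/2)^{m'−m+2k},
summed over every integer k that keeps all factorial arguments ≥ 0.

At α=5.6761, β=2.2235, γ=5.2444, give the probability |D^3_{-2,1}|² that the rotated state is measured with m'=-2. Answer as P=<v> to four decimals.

D^3_{-2,1}(5.6761,2.2235,5.2444) = e^{-i·-2·5.6761}·d^3_{-2,1}(2.2235)·e^{-i·1·5.2444}. Compute d first:
Half-angle: c=0.443093, s=0.896475. N=√(1·120·24·2)=75.894664
k∈{3,4} keeps every argument non-negative
  k=3: (−1)^0·75.8947/(12)·0.4431^3·0.8965^3 = +0.396398
  k=4: (−1)^1·75.8947/(24)·0.4431^1·0.8965^5 = -0.811311
d^3_{-2,1}(2.2235) = +0.396398 -0.811311 = -0.414913
|D^3_{-2,1}|² = |d^3_{-2,1}(β)|² = (-0.414913)² = 0.172153 (the z-rotation phases have unit modulus)

P=0.1722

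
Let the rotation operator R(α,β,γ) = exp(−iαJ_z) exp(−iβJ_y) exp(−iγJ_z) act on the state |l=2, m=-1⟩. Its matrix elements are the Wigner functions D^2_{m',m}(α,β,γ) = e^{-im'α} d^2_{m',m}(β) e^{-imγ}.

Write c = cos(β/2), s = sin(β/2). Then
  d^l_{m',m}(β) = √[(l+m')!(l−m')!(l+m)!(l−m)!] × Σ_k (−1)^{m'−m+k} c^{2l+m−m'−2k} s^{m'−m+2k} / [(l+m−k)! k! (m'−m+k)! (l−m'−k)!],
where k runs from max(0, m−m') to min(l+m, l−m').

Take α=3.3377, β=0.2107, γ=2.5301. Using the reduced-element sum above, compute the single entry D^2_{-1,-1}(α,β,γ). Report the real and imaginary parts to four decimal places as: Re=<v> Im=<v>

Re=0.8648 Im=-0.3814

Split into d^2_{-1,-1}(β=0.2107) × two z-phases.
Half-angle: c=0.994456, s=0.105155. N=√(1·6·1·6)=6.000000
k∈{0,1} keeps every argument non-negative
  k=0: (−1)^0·6.0000/(6)·0.9945^4·0.1052^0 = +0.978007
  k=1: (−1)^1·6.0000/(2)·0.9945^2·0.1052^2 = -0.032806
d^2_{-1,-1}(0.2107) = +0.978007 -0.032806 = +0.945201
D = (-0.980833-0.194853i)·(+0.945201)·(-0.818792+0.574090i) = +0.864822-0.381429i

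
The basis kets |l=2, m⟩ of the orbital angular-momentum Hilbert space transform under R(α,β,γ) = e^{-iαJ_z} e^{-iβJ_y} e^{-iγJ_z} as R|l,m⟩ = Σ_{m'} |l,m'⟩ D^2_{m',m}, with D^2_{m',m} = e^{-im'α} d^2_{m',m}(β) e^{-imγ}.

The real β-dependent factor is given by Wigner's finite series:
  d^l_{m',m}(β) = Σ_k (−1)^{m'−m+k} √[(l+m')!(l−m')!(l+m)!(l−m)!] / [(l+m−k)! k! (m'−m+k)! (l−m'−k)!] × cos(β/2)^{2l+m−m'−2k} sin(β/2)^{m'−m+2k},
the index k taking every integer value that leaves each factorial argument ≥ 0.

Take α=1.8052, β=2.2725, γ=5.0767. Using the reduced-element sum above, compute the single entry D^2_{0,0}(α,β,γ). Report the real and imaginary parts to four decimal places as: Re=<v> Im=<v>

Re=0.1250 Im=0.0000

First d^2_{0,0}(β=2.2725), then the phase factors e^{-i(0)α} and e^{-i(0)γ}:
With c≡cos(β/2)=0.420999 and s≡sin(β/2)=0.907061, N=[2·2·2·2]^{1/2}=4.000000
The bounds max(0,m−m')=0 and min(l+m,l−m')=2 give 3 terms
  k=0: (−1)^0·4.0000/(4)·0.4210^4·0.9071^0 = +0.031414
  k=1: (−1)^1·4.0000/(1)·0.4210^2·0.9071^2 = -0.583304
  k=2: (−1)^2·4.0000/(4)·0.4210^0·0.9071^4 = +0.676934
d^2_{0,0}(2.2725) = +0.031414 -0.583304 +0.676934 = +0.125044
Phases: e^{-i·(0)·1.8052}=+1.000000+0.000000i, e^{-i·(0)·5.0767}=+1.000000+0.000000i ⇒ D=+0.125044+0.000000i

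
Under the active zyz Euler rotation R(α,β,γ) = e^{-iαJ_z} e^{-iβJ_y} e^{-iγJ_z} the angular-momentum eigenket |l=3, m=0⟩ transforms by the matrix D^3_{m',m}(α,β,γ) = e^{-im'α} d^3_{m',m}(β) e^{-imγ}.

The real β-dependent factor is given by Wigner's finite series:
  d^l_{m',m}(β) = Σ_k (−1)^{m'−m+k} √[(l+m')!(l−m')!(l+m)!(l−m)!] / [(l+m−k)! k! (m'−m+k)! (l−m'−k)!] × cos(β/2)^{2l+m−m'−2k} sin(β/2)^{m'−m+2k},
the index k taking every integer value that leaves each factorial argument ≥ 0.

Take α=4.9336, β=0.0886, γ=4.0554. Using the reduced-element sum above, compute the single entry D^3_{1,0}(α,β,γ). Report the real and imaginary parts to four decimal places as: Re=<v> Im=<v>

Re=-0.0333 Im=-0.1481

D^3_{1,0}(4.9336,0.0886,4.0554) = e^{-i·1·4.9336}·d^3_{1,0}(0.0886)·e^{-i·0·4.0554}. Compute d first:
With c≡cos(β/2)=0.999019 and s≡sin(β/2)=0.044286, N=[24·2·6·6]^{1/2}=41.569219
k: max(0,(0)−(1))=0 … min(3+(0),3−(1))=2
  k=0: (−1)^1·41.5692/(12)·0.9990^5·0.0443^1 = -0.152658
  k=1: (−1)^2·41.5692/(4)·0.9990^3·0.0443^3 = +0.000900
  k=2: (−1)^3·41.5692/(12)·0.9990^1·0.0443^5 = -0.000001
d^3_{1,0}(0.0886) = -0.152658 +0.000900 -0.000001 = -0.151759
D = (+0.219411+0.975632i)·(-0.151759)·(+1.000000+0.000000i) = -0.033298-0.148061i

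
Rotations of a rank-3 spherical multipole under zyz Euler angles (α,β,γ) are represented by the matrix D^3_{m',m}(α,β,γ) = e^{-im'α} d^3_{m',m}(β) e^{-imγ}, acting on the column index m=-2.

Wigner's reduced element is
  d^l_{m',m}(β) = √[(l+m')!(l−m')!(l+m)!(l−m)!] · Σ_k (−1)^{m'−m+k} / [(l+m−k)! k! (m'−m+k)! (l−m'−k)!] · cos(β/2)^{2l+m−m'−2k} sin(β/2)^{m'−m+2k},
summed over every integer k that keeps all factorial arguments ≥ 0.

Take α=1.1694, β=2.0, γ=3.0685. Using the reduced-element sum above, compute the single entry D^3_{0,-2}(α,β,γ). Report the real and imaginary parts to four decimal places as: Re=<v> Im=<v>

Re=-0.4661 Im=0.0686

Split into d^3_{0,-2}(β=2.0) × two z-phases.
c=cos(2.0/2)=0.540302, s=sin(2.0/2)=0.841471; N=√[6·6·1·120]=65.726707
k: max(0,(-2)−(0))=0 … min(3+(-2),3−(0))=1
  k=0: (−1)^2·65.7267/(12)·0.5403^4·0.8415^2 = +0.330511
  k=1: (−1)^3·65.7267/(12)·0.5403^2·0.8415^4 = -0.801661
d^3_{0,-2}(2.0) = +0.330511 -0.801661 = -0.471150
Phases: e^{-i·(0)·1.1694}=+1.000000+0.000000i, e^{-i·(-2)·3.0685}=+0.989334-0.145665i ⇒ D=-0.466125+0.068630i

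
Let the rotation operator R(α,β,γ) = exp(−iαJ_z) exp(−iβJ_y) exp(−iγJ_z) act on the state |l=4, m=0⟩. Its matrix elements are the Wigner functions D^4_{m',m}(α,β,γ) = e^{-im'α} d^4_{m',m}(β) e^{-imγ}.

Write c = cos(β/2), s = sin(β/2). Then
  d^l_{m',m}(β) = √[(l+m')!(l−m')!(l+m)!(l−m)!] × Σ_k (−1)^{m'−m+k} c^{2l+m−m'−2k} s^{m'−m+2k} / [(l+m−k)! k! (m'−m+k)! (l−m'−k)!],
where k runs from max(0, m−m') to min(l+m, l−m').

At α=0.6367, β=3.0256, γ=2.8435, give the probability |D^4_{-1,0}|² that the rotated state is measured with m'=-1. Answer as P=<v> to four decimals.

First d^4_{-1,0}(β=3.0256), then the phase factors e^{-i(-1)α} and e^{-i(0)γ}:
With c≡cos(β/2)=0.057964 and s≡sin(β/2)=0.998319, N=[6·120·24·24]^{1/2}=643.987578
The bounds max(0,m−m')=1 and min(l+m,l−m')=4 give 4 terms
  k=1: (−1)^0·643.9876/(144)·0.0580^7·0.9983^1 = +0.000000
  k=2: (−1)^1·643.9876/(24)·0.0580^5·0.9983^3 = -0.000017
  k=3: (−1)^2·643.9876/(24)·0.0580^3·0.9983^5 = +0.005182
  k=4: (−1)^3·643.9876/(144)·0.0580^1·0.9983^7 = -0.256187
d^4_{-1,0}(3.0256) = +0.000000 -0.000017 +0.005182 -0.256187 = -0.251022
|D^4_{-1,0}|² = |d^4_{-1,0}(β)|² = (-0.251022)² = 0.063012 (the z-rotation phases have unit modulus)

P=0.0630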